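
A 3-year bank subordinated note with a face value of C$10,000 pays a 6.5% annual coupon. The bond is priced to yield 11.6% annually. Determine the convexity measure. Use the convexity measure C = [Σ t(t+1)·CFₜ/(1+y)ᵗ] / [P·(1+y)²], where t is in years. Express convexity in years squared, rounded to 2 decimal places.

With y = 0.116:
  t   CF        PV=CF/(1+0.116)^t    t·PV        t(t+1)·PV
  1       650.00       582.4373       582.4373       1,164.8746
  2       650.00       521.8972     1,043.7944       3,131.3832
  3    10,650.00     7,662.2625    22,986.7874      91,947.1495
  Σ                  8,766.5969    24,613.0191      96,243.4073
P = 8,766.5969.
Convexity = Σ t(t+1)·PV / [P·(1+y)²] = 96,243.4073 / (8,766.5969 × 1.245456) = 8.81478.

8.81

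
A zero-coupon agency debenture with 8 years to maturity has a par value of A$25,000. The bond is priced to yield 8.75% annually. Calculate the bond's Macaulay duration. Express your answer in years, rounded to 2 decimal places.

8.00 years

A zero-coupon bond has a single cash flow at maturity, so its Macaulay duration equals its maturity: 8 years.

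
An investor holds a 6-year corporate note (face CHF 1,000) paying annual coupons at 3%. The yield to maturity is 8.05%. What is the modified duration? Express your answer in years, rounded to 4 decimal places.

5.0976 years

Periodic yield y = 0.0805. First find Macaulay duration:
  t   CF        PV=CF/(1+0.0805)^t    t·PV
  1        30.00        27.7649        27.7649
  2        30.00        25.6964        51.3927
  3        30.00        23.7819        71.3458
  4        30.00        22.0101        88.0404
  5        30.00        20.3703       101.8515
  6     1,030.00       647.2746     3,883.6479
  Σ                    766.8983     4,224.0432
P = 766.8983; Macaulay duration = 4,224.0432 / 766.8983 = 5.50796 years.
Modified duration = D_Mac / (1 + y) = 5.50796 / 1.0805 = 5.09760 years.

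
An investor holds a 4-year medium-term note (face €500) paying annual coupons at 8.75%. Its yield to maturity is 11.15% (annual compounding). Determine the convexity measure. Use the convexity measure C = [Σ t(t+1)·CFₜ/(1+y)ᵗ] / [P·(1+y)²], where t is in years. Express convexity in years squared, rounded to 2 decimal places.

With y = 0.1115:
  t   CF        PV=CF/(1+0.1115)^t    t·PV        t(t+1)·PV
  1        43.75        39.3612        39.3612          78.7224
  2        43.75        35.4127        70.8254         212.4762
  3        43.75        31.8603        95.5809         382.3234
  4       543.75       356.2554     1,425.0214       7,125.1071
  Σ                    462.8896     1,630.7889       7,798.6292
P = 462.8896.
Convexity = Σ t(t+1)·PV / [P·(1+y)²] = 7,798.6292 / (462.8896 × 1.235432) = 13.63710.

13.64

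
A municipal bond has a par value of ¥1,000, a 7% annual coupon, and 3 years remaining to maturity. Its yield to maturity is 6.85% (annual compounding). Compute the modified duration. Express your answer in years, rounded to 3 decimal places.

2.628 years

Periodic yield y = 0.0685. First find Macaulay duration:
  t   CF        PV=CF/(1+0.0685)^t    t·PV
  1        70.00        65.5124        65.5124
  2        70.00        61.3125       122.6250
  3     1,070.00       877.1224     2,631.3672
  Σ                  1,003.9473     2,819.5046
P = 1,003.9473; Macaulay duration = 2,819.5046 / 1,003.9473 = 2.80842 years.
Modified duration = D_Mac / (1 + y) = 2.80842 / 1.0685 = 2.62838 years.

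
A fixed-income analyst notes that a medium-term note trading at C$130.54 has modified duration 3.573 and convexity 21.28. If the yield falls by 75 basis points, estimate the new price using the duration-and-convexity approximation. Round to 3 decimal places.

Duration effect: -D_mod·Δy = -3.573 × (-0.0075) = +0.0267975
Convexity effect: ½·C·(Δy)² = 0.5 × 21.28 × (-0.0075)² = +0.0005985
ΔP/P ≈ +0.0267975 + 0.0005985 = +0.027396
New price ≈ 130.54 × (1 + 0.027396) = 134.11627384.

C$134.116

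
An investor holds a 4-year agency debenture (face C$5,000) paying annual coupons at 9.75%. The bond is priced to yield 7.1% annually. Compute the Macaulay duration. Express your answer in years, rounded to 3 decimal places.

3.520 years

Periodic yield y = 0.071. Discount each cash flow and weight by its year:
  t   CF        PV=CF/(1+0.071)^t    t·PV
  1       487.50       455.1821       455.1821
  2       487.50       425.0066       850.0132
  3       487.50       396.8316     1,190.4947
  4     5,487.50     4,170.7739    16,683.0957
  Σ                  5,447.7942    19,178.7857
Price P = Σ PV = 5,447.7942.
Macaulay duration = Σ(t·PV) / P = 19,178.7857 / 5,447.7942 = 3.52047 years.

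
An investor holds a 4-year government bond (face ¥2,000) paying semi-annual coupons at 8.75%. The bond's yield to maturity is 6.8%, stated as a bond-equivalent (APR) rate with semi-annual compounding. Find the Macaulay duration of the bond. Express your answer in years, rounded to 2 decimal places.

Periodic yield y = 0.034. Discount each cash flow and weight by its period:
  t   CF        PV=CF/(1+0.034)^t    t·PV
  1        87.50        84.6228        84.6228
  2        87.50        81.8403       163.6805
  3        87.50        79.1492       237.4475
  4        87.50        76.5466       306.1864
  5        87.50        74.0296       370.1480
  6        87.50        71.5954       429.5721
  7        87.50        69.2412       484.6881
  8     2,087.50     1,597.5784    12,780.6270
  Σ                  2,134.6033    14,856.9724
Price P = Σ PV = 2,134.6033.
Macaulay duration = Σ(t·PV) / P = 14,856.9724 / 2,134.6033 = 6.96006 half-year periods.
In years: 6.96006 / 2 = 3.48003 years.

3.48 years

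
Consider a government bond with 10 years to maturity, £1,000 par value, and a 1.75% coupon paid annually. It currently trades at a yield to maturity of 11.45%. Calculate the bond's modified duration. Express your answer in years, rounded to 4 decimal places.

7.8619 years

Periodic yield y = 0.1145. First find Macaulay duration:
  t   CF        PV=CF/(1+0.1145)^t    t·PV
  1        17.50        15.7021        15.7021
  2        17.50        14.0889        28.1779
  3        17.50        12.6415        37.9244
  4        17.50        11.3427        45.3709
  5        17.50        10.1774        50.8871
  6        17.50         9.1318        54.7910
  7        17.50         8.1937        57.3556
  8        17.50         7.3519        58.8149
  9        17.50         6.5966        59.3690
  10    1,017.50       344.1388     3,441.3884
  Σ                    439.3654     3,849.7813
P = 439.3654; Macaulay duration = 3,849.7813 / 439.3654 = 8.76214 years.
Modified duration = D_Mac / (1 + y) = 8.76214 / 1.1145 = 7.86195 years.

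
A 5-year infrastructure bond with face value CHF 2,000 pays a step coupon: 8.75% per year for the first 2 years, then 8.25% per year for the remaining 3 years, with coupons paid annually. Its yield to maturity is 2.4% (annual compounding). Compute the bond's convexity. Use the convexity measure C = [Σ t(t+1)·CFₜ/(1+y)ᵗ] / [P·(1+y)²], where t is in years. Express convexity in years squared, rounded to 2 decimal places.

23.75

With y = 0.024:
  t   CF        PV=CF/(1+0.024)^t    t·PV        t(t+1)·PV
  1       175.00       170.8984       170.8984         341.7969
  2       175.00       166.8930       333.7860       1,001.3580
  3       165.00       153.6682       461.0047       1,844.0187
  4       165.00       150.0666       600.2665       3,001.3325
  5     2,165.00     1,922.9063     9,614.5314      57,687.1884
  Σ                  2,564.4326    11,180.4870      63,875.6945
P = 2,564.4326.
Convexity = Σ t(t+1)·PV / [P·(1+y)²] = 63,875.6945 / (2,564.4326 × 1.048576) = 23.75442.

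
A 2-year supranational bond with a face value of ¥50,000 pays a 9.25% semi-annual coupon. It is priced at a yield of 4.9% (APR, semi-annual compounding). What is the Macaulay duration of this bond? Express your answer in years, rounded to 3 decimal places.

1.877 years

Periodic yield y = 0.0245. Discount each cash flow and weight by its period:
  t   CF        PV=CF/(1+0.0245)^t    t·PV
  1     2,312.50     2,257.1986     2,257.1986
  2     2,312.50     2,203.2197     4,406.4395
  3     2,312.50     2,150.5317     6,451.5952
  4    52,312.50    47,485.1292   189,940.5170
  Σ                 54,096.0793   203,055.7503
Price P = Σ PV = 54,096.0793.
Macaulay duration = Σ(t·PV) / P = 203,055.7503 / 54,096.0793 = 3.75361 half-year periods.
In years: 3.75361 / 2 = 1.87681 years.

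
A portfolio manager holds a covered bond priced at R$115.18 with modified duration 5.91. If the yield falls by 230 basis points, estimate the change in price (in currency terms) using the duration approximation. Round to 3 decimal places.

Duration approximation: ΔP/P ≈ -D_mod · Δy = -5.91 × (-0.023) = +0.135930.
ΔP ≈ 115.18 × (+0.135930) = +15.6564174.

+R$15.656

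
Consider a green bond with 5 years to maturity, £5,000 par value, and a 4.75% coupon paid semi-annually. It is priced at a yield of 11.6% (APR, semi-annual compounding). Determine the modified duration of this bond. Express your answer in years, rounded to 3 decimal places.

4.171 years

Periodic yield y = 0.058. First find Macaulay duration:
  t   CF        PV=CF/(1+0.058)^t    t·PV
  1       118.75       112.2401       112.2401
  2       118.75       106.0870       212.1741
  3       118.75       100.2713       300.8139
  4       118.75        94.7744       379.0975
  5       118.75        89.5788       447.8940
  6       118.75        84.6681       508.0084
  7       118.75        80.0265       560.1857
  8       118.75        75.6394       605.1155
  9       118.75        71.4928       643.4356
  10    5,118.75     2,912.7770    29,127.7704
  Σ                  3,727.5555    32,896.7351
P = 3,727.5555; Macaulay duration = 32,896.7351 / 3,727.5555 = 8.82528 half-year periods = 4.41264 years.
Modified duration = D_Mac / (1 + y) = 4.41264 / 1.058 = 4.17074 years.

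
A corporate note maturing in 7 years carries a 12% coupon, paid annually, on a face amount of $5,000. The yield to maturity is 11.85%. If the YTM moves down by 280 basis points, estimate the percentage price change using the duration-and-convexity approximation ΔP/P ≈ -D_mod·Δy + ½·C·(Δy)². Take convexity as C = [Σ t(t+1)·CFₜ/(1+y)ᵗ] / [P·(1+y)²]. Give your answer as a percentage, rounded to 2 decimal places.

With y = 0.1185:
  t   CF        PV=CF/(1+0.1185)^t    t·PV        t(t+1)·PV
  1       600.00       536.4327       536.4327       1,072.8654
  2       600.00       479.6001       959.2002       2,877.6007
  3       600.00       428.7887     1,286.3660       5,145.4638
  4       600.00       383.3604     1,533.4418       7,667.2088
  5       600.00       342.7451     1,713.7257      10,282.3543
  6       600.00       306.4328     1,838.5971      12,870.1797
  7     5,600.00     2,557.0317    17,899.2217     143,193.7738
  Σ                  5,034.3916    25,766.9852     183,109.4466
P = 5,034.3916; D_Mac = 5.11819 yrs; D_mod = 4.57594 yrs; C = 29.07313.
Duration effect: -4.57594 × (-0.028) = +0.128126
Convexity effect: 0.5 × 29.07313 × (-0.028)² = +0.0113967
ΔP/P ≈ +0.128126 + 0.0113967 = +0.139523 = +13.9523%.

+13.95%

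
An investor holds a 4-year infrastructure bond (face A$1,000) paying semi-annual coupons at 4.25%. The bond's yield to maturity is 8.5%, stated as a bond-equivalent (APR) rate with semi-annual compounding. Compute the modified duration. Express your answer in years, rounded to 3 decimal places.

Periodic yield y = 0.0425. First find Macaulay duration:
  t   CF        PV=CF/(1+0.0425)^t    t·PV
  1        21.25        20.3837        20.3837
  2        21.25        19.5527        39.1054
  3        21.25        18.7556        56.2668
  4        21.25        17.9910        71.9639
  5        21.25        17.2575        86.2876
  6        21.25        16.5540        99.3239
  7        21.25        15.8791       111.1539
  8     1,021.25       732.0210     5,856.1683
  Σ                    858.3946     6,340.6535
P = 858.3946; Macaulay duration = 6,340.6535 / 858.3946 = 7.38664 half-year periods = 3.69332 years.
Modified duration = D_Mac / (1 + y) = 3.69332 / 1.0425 = 3.54275 years.

3.543 years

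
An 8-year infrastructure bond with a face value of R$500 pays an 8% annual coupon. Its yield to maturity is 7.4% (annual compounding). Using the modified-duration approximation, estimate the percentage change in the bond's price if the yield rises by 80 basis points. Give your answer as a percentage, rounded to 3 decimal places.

Periodic yield y = 0.074. Modified duration first:
  t   CF        PV=CF/(1+0.074)^t    t·PV
  1        40.00        37.2439        37.2439
  2        40.00        34.6778        69.3556
  3        40.00        32.2884        96.8653
  4        40.00        30.0637       120.2549
  5        40.00        27.9923       139.9615
  6        40.00        26.0636       156.3816
  7        40.00        24.2678       169.8744
  8       540.00       305.0419     2,440.3353
  Σ                    517.6395     3,230.2726
P = 517.6395; D_Mac = 6.24039 yrs; D_mod = 6.24039/(1+0.074) = 5.81042 yrs.
ΔP/P ≈ -D_mod · Δy = -5.81042 × (+0.008) = -0.046483 = -4.6483%.

-4.648%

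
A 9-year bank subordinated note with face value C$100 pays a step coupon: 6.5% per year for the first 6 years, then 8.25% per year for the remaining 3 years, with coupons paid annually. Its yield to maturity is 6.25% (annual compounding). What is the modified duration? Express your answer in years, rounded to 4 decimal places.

Periodic yield y = 0.0625. First find Macaulay duration:
  t   CF        PV=CF/(1+0.0625)^t    t·PV
  1         6.50         6.1176         6.1176
  2         6.50         5.7578        11.5156
  3         6.50         5.4191        16.2573
  4         6.50         5.1003        20.4013
  5         6.50         4.8003        24.0015
  6         6.50         4.5179        27.1076
  7         8.25         5.3970        37.7789
  8         8.25         5.0795        40.6361
  9       108.25        62.7289       564.5598
  Σ                    104.9185       748.3758
P = 104.9185; Macaulay duration = 748.3758 / 104.9185 = 7.13293 years.
Modified duration = D_Mac / (1 + y) = 7.13293 / 1.0625 = 6.71334 years.

6.7133 years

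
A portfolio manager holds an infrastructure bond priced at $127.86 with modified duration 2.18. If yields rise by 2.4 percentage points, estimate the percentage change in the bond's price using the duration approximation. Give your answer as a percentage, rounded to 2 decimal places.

Duration approximation: ΔP/P ≈ -D_mod · Δy = -2.18 × (+0.024) = -0.052320.
As a percentage: -5.2320%.

-5.23%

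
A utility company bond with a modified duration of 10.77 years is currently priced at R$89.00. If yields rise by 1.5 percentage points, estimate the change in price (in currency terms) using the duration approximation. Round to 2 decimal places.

Duration approximation: ΔP/P ≈ -D_mod · Δy = -10.77 × (+0.015) = -0.161550.
ΔP ≈ 89.00 × (-0.161550) = -14.37795.

-R$14.38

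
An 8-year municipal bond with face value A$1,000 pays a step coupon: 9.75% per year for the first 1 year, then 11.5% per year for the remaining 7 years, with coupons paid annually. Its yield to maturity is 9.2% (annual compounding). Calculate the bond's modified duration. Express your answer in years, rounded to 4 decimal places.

Periodic yield y = 0.092. First find Macaulay duration:
  t   CF        PV=CF/(1+0.092)^t    t·PV
  1        97.50        89.2857        89.2857
  2       115.00        96.4390       192.8779
  3       115.00        88.3141       264.9422
  4       115.00        80.8737       323.4948
  5       115.00        74.0602       370.3008
  6       115.00        67.8207       406.9240
  7       115.00        62.1068       434.7478
  8     1,115.00       551.4343     4,411.4742
  Σ                  1,110.3344     6,494.0475
P = 1,110.3344; Macaulay duration = 6,494.0475 / 1,110.3344 = 5.84873 years.
Modified duration = D_Mac / (1 + y) = 5.84873 / 1.092 = 5.35598 years.

5.3560 years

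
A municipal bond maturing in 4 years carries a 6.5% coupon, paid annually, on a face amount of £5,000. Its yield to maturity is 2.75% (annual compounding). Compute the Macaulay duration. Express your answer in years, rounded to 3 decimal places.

3.673 years

Periodic yield y = 0.0275. Discount each cash flow and weight by its year:
  t   CF        PV=CF/(1+0.0275)^t    t·PV
  1       325.00       316.3017       316.3017
  2       325.00       307.8362       615.6724
  3       325.00       299.5973       898.7918
  4     5,325.00     4,777.4075    19,109.6301
  Σ                  5,701.1427    20,940.3961
Price P = Σ PV = 5,701.1427.
Macaulay duration = Σ(t·PV) / P = 20,940.3961 / 5,701.1427 = 3.67302 years.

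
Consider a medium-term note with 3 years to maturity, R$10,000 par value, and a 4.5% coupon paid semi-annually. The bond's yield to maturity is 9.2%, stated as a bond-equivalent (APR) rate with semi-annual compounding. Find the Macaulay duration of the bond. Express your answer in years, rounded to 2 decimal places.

Periodic yield y = 0.046. Discount each cash flow and weight by its period:
  t   CF        PV=CF/(1+0.046)^t    t·PV
  1       225.00       215.1052       215.1052
  2       225.00       205.6455       411.2909
  3       225.00       196.6018       589.8054
  4       225.00       187.9558       751.8233
  5       225.00       179.6901       898.4504
  6    10,225.00     7,806.8028    46,840.8168
  Σ                  8,791.8011    49,707.2920
Price P = Σ PV = 8,791.8011.
Macaulay duration = Σ(t·PV) / P = 49,707.2920 / 8,791.8011 = 5.65382 half-year periods.
In years: 5.65382 / 2 = 2.82691 years.

2.83 years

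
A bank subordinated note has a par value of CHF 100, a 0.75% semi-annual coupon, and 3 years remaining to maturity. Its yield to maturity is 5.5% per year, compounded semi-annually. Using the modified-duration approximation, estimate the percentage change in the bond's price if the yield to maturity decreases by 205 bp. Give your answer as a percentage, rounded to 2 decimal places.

+5.92%

Periodic yield y = 0.0275. Modified duration first:
  t   CF        PV=CF/(1+0.0275)^t    t·PV
  1        0.375         0.3650         0.3650
  2        0.375         0.3552         0.7104
  3        0.375         0.3457         1.0371
  4        0.375         0.3364         1.3457
  5        0.375         0.3274         1.6372
  6      100.375        85.2972       511.7830
  Σ                     87.0269       516.8783
P = 87.0269; D_Mac = 5.93929 half-year periods = 2.96965 yrs; D_mod = 2.96965/(1+0.0275) = 2.89017 yrs.
ΔP/P ≈ -D_mod · Δy = -2.89017 × (-0.0205) = +0.059248 = +5.9248%.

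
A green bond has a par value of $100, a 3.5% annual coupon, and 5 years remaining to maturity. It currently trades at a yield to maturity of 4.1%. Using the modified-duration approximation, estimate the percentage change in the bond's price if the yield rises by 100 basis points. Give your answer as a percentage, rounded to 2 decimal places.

Periodic yield y = 0.041. Modified duration first:
  t   CF        PV=CF/(1+0.041)^t    t·PV
  1         3.50         3.3622         3.3622
  2         3.50         3.2297         6.4595
  3         3.50         3.1025         9.3076
  4         3.50         2.9803        11.9213
  5       103.50        84.6616       423.3082
  Σ                     97.3364       454.3588
P = 97.3364; D_Mac = 4.66792 yrs; D_mod = 4.66792/(1+0.041) = 4.48408 yrs.
ΔP/P ≈ -D_mod · Δy = -4.48408 × (+0.01) = -0.044841 = -4.4841%.

-4.48%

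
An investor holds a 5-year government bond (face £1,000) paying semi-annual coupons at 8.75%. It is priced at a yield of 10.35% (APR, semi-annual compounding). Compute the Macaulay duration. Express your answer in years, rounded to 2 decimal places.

4.12 years

Periodic yield y = 0.05175. Discount each cash flow and weight by its period:
  t   CF        PV=CF/(1+0.05175)^t    t·PV
  1        43.75        41.5973        41.5973
  2        43.75        39.5506        79.1012
  3        43.75        37.6046       112.8137
  4        43.75        35.7543       143.0171
  5        43.75        33.9950       169.9752
  6        43.75        32.3224       193.9341
  7        43.75        30.7320       215.1238
  8        43.75        29.2198       233.7588
  9        43.75        27.7821       250.0391
  10    1,043.75       630.1897     6,301.8967
  Σ                    938.7478     7,741.2569
Price P = Σ PV = 938.7478.
Macaulay duration = Σ(t·PV) / P = 7,741.2569 / 938.7478 = 8.24637 half-year periods.
In years: 8.24637 / 2 = 4.12318 years.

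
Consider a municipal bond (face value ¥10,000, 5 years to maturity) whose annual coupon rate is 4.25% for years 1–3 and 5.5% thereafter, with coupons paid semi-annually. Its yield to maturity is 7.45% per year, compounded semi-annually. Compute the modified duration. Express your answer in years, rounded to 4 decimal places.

4.3490 years

Periodic yield y = 0.03725. First find Macaulay duration:
  t   CF        PV=CF/(1+0.03725)^t    t·PV
  1       212.50       204.8686       204.8686
  2       212.50       197.5113       395.0227
  3       212.50       190.4183       571.2548
  4       212.50       183.5799       734.3197
  5       212.50       176.9871       884.9357
  6       212.50       170.6311     1,023.7868
  7       275.00       212.8867     1,490.2071
  8       275.00       205.2415     1,641.9319
  9       275.00       197.8708     1,780.8372
  10   10,275.00     7,127.6669    71,276.6690
  Σ                  8,867.6624    80,003.8334
P = 8,867.6624; Macaulay duration = 80,003.8334 / 8,867.6624 = 9.02198 half-year periods = 4.51099 years.
Modified duration = D_Mac / (1 + y) = 4.51099 / 1.03725 = 4.34899 years.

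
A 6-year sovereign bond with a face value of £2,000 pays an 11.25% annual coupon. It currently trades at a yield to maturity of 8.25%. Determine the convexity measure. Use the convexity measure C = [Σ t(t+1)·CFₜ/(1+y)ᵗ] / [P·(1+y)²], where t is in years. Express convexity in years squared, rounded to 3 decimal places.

With y = 0.0825:
  t   CF        PV=CF/(1+0.0825)^t    t·PV        t(t+1)·PV
  1       225.00       207.8522       207.8522         415.7044
  2       225.00       192.0113       384.0225       1,152.0676
  3       225.00       177.3776       532.1328       2,128.5313
  4       225.00       163.8592       655.4369       3,277.1845
  5       225.00       151.3711       756.8555       4,541.1333
  6     2,225.00     1,382.8102     8,296.8614      58,078.0298
  Σ                  2,275.2816    10,833.1614      69,592.6509
P = 2,275.2816.
Convexity = Σ t(t+1)·PV / [P·(1+y)²] = 69,592.6509 / (2,275.2816 × 1.171806) = 26.10192.

26.102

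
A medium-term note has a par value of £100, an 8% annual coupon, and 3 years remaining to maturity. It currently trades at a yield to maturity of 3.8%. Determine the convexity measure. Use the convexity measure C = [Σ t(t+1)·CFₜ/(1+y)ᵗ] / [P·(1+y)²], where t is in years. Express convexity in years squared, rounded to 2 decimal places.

With y = 0.038:
  t   CF        PV=CF/(1+0.038)^t    t·PV        t(t+1)·PV
  1         8.00         7.7071         7.7071          15.4143
  2         8.00         7.4250        14.8500          44.5499
  3       108.00        96.5677       289.7030       1,158.8119
  Σ                    111.6998       312.2601       1,218.7760
P = 111.6998.
Convexity = Σ t(t+1)·PV / [P·(1+y)²] = 1,218.7760 / (111.6998 × 1.077444) = 10.12691.

10.13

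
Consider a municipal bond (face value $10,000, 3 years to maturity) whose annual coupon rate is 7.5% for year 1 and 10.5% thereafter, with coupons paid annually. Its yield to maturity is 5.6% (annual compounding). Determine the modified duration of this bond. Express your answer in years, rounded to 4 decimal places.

Periodic yield y = 0.056. First find Macaulay duration:
  t   CF        PV=CF/(1+0.056)^t    t·PV
  1       750.00       710.2273       710.2273
  2     1,050.00       941.5892     1,883.1784
  3    11,050.00     9,383.6224    28,150.8672
  Σ                 11,035.4389    30,744.2729
P = 11,035.4389; Macaulay duration = 30,744.2729 / 11,035.4389 = 2.78596 years.
Modified duration = D_Mac / (1 + y) = 2.78596 / 1.056 = 2.63822 years.

2.6382 years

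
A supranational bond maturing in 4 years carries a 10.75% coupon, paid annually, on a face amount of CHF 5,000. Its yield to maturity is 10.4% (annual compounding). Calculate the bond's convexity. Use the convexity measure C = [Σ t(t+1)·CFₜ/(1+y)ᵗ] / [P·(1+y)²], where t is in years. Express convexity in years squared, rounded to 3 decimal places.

With y = 0.104:
  t   CF        PV=CF/(1+0.104)^t    t·PV        t(t+1)·PV
  1       537.50       486.8659       486.8659         973.7319
  2       537.50       441.0018       882.0035       2,646.0106
  3       537.50       399.4581     1,198.3743       4,793.4974
  4     5,537.50     3,727.6699    14,910.6796      74,553.3978
  Σ                  5,054.9957    17,477.9234      82,966.6376
P = 5,054.9957.
Convexity = Σ t(t+1)·PV / [P·(1+y)²] = 82,966.6376 / (5,054.9957 × 1.218816) = 13.46618.

13.466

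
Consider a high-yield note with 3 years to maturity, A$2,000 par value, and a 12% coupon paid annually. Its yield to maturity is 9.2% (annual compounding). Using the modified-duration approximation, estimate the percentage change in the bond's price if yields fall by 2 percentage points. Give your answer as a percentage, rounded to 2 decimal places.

+4.95%

Periodic yield y = 0.092. Modified duration first:
  t   CF        PV=CF/(1+0.092)^t    t·PV
  1       240.00       219.7802       219.7802
  2       240.00       201.2639       402.5279
  3     2,240.00     1,720.2046     5,160.6138
  Σ                  2,141.2488     5,782.9219
P = 2,141.2488; D_Mac = 2.70072 yrs; D_mod = 2.70072/(1+0.092) = 2.47319 yrs.
ΔP/P ≈ -D_mod · Δy = -2.47319 × (-0.02) = +0.049464 = +4.9464%.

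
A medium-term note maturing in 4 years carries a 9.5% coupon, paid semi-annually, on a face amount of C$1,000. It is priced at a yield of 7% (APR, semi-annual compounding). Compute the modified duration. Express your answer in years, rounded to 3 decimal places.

3.330 years

Periodic yield y = 0.035. First find Macaulay duration:
  t   CF        PV=CF/(1+0.035)^t    t·PV
  1        47.50        45.8937        45.8937
  2        47.50        44.3418        88.6835
  3        47.50        42.8423       128.5268
  4        47.50        41.3935       165.5740
  5        47.50        39.9937       199.9686
  6        47.50        38.6413       231.8477
  7        47.50        37.3346       261.3420
  8     1,047.50       795.4836     6,363.8688
  Σ                  1,085.9244     7,485.7052
P = 1,085.9244; Macaulay duration = 7,485.7052 / 1,085.9244 = 6.89339 half-year periods = 3.44670 years.
Modified duration = D_Mac / (1 + y) = 3.44670 / 1.035 = 3.33014 years.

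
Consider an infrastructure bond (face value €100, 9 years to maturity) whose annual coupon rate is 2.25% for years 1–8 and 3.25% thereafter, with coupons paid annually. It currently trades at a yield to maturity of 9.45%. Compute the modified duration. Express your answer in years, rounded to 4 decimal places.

7.2650 years

Periodic yield y = 0.0945. First find Macaulay duration:
  t   CF        PV=CF/(1+0.0945)^t    t·PV
  1         2.25         2.0557         2.0557
  2         2.25         1.8782         3.7565
  3         2.25         1.7161         5.1482
  4         2.25         1.5679         6.2716
  5         2.25         1.4325         7.1626
  6         2.25         1.3088         7.8531
  7         2.25         1.1958         8.3709
  8         2.25         1.0926         8.7407
  9       103.25        45.8087       412.2785
  Σ                     58.0565       461.6378
P = 58.0565; Macaulay duration = 461.6378 / 58.0565 = 7.95153 years.
Modified duration = D_Mac / (1 + y) = 7.95153 / 1.0945 = 7.26499 years.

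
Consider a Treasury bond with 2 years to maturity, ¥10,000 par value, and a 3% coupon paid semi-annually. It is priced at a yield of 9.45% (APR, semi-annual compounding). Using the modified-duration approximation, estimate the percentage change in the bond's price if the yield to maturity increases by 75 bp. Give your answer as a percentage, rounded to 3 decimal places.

-1.399%

Periodic yield y = 0.04725. Modified duration first:
  t   CF        PV=CF/(1+0.04725)^t    t·PV
  1       150.00       143.2323       143.2323
  2       150.00       136.7699       273.5398
  3       150.00       130.5991       391.7973
  4    10,150.00     8,438.4866    33,753.9465
  Σ                  8,849.0879    34,562.5158
P = 8,849.0879; D_Mac = 3.90577 half-year periods = 1.95289 yrs; D_mod = 1.95289/(1+0.04725) = 1.86478 yrs.
ΔP/P ≈ -D_mod · Δy = -1.86478 × (+0.0075) = -0.013986 = -1.3986%.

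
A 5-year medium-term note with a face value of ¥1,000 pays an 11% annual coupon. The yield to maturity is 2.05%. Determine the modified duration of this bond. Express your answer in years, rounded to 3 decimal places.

4.171 years

Periodic yield y = 0.0205. First find Macaulay duration:
  t   CF        PV=CF/(1+0.0205)^t    t·PV
  1       110.00       107.7903       107.7903
  2       110.00       105.6250       211.2500
  3       110.00       103.5032       310.5095
  4       110.00       101.4240       405.6959
  5     1,110.00     1,002.9007     5,014.5035
  Σ                  1,421.2431     6,049.7492
P = 1,421.2431; Macaulay duration = 6,049.7492 / 1,421.2431 = 4.25666 years.
Modified duration = D_Mac / (1 + y) = 4.25666 / 1.0205 = 4.17115 years.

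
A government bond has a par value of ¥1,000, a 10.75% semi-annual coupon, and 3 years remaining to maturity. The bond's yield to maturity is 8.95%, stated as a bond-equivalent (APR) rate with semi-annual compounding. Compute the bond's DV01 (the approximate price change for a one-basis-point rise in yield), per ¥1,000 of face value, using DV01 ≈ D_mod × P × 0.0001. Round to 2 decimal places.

Periodic yield y = 0.04475.
  t   CF        PV=CF/(1+0.04475)^t    t·PV
  1        53.75        51.4477        51.4477
  2        53.75        49.2440        98.4881
  3        53.75        47.1348       141.4043
  4        53.75        45.1158       180.4633
  5        53.75        43.1834       215.9169
  6     1,053.75       810.3326     4,861.9956
  Σ                  1,046.4583     5,549.7159
P = 1,046.4583; D_Mac = 5.30333 half-year periods = 2.65167 yrs; D_mod = 2.53809 yrs.
DV01 ≈ 2.53809 × 1,046.4583 × 0.0001 = 0.265600.

¥0.27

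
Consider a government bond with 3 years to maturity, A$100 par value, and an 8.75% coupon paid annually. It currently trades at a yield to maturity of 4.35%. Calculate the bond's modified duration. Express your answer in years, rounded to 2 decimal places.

Periodic yield y = 0.0435. First find Macaulay duration:
  t   CF        PV=CF/(1+0.0435)^t    t·PV
  1         8.75         8.3852         8.3852
  2         8.75         8.0357        16.0714
  3       108.75        95.7088       287.1264
  Σ                    112.1297       311.5830
P = 112.1297; Macaulay duration = 311.5830 / 112.1297 = 2.77877 years.
Modified duration = D_Mac / (1 + y) = 2.77877 / 1.0435 = 2.66293 years.

2.66 years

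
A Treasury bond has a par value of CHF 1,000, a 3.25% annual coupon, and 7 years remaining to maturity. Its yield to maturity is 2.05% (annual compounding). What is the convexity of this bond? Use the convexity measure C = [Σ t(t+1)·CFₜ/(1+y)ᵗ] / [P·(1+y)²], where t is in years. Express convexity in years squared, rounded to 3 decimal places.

47.650

With y = 0.0205:
  t   CF        PV=CF/(1+0.0205)^t    t·PV        t(t+1)·PV
  1        32.50        31.8471        31.8471          63.6943
  2        32.50        31.2074        62.4148         187.2443
  3        32.50        30.5805        91.7414         366.9658
  4        32.50        29.9662       119.8647         599.3235
  5        32.50        29.3642       146.8210         880.9263
  6        32.50        28.7743       172.6460       1,208.5221
  7     1,032.50       895.7751     6,270.4259      50,163.4069
  Σ                  1,077.5148     6,895.7610      53,470.0831
P = 1,077.5148.
Convexity = Σ t(t+1)·PV / [P·(1+y)²] = 53,470.0831 / (1,077.5148 × 1.041420) = 47.64985.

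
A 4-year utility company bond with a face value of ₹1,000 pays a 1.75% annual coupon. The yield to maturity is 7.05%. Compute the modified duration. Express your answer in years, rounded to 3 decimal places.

3.630 years

Periodic yield y = 0.0705. First find Macaulay duration:
  t   CF        PV=CF/(1+0.0705)^t    t·PV
  1        17.50        16.3475        16.3475
  2        17.50        15.2709        30.5418
  3        17.50        14.2652        42.7956
  4     1,017.50       774.7966     3,099.1866
  Σ                    820.6803     3,188.8715
P = 820.6803; Macaulay duration = 3,188.8715 / 820.6803 = 3.88564 years.
Modified duration = D_Mac / (1 + y) = 3.88564 / 1.0705 = 3.62975 years.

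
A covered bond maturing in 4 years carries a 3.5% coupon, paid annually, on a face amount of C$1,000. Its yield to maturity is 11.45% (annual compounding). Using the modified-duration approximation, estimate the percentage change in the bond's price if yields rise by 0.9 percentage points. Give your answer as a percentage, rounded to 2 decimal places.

Periodic yield y = 0.1145. Modified duration first:
  t   CF        PV=CF/(1+0.1145)^t    t·PV
  1        35.00        31.4042        31.4042
  2        35.00        28.1779        56.3557
  3        35.00        25.2830        75.8489
  4     1,035.00       670.8417     2,683.3668
  Σ                    755.7067     2,846.9756
P = 755.7067; D_Mac = 3.76730 yrs; D_mod = 3.76730/(1+0.1145) = 3.38026 yrs.
ΔP/P ≈ -D_mod · Δy = -3.38026 × (+0.009) = -0.030422 = -3.0422%.

-3.04%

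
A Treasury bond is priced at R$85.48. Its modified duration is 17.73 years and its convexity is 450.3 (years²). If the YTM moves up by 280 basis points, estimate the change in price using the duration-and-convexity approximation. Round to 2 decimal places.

Duration effect: -D_mod·Δy = -17.73 × (+0.028) = -0.496440
Convexity effect: ½·C·(Δy)² = 0.5 × 450.3 × (0.028)² = +0.1765176
ΔP/P ≈ -0.496440 + 0.1765176 = -0.3199224
ΔP ≈ 85.48 × (-0.3199224) = -27.346966752.

-R$27.35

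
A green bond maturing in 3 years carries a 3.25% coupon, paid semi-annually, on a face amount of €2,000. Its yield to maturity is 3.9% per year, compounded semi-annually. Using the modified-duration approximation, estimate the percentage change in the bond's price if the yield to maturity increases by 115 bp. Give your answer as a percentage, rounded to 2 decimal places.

-3.25%

Periodic yield y = 0.0195. Modified duration first:
  t   CF        PV=CF/(1+0.0195)^t    t·PV
  1        32.50        31.8784        31.8784
  2        32.50        31.2686        62.5373
  3        32.50        30.6706        92.0117
  4        32.50        30.0839       120.3357
  5        32.50        29.5085       147.5425
  6     2,032.50     1,810.1192    10,860.7152
  Σ                  1,963.5292    11,315.0207
P = 1,963.5292; D_Mac = 5.76259 half-year periods = 2.88130 yrs; D_mod = 2.88130/(1+0.0195) = 2.82619 yrs.
ΔP/P ≈ -D_mod · Δy = -2.82619 × (+0.0115) = -0.032501 = -3.2501%.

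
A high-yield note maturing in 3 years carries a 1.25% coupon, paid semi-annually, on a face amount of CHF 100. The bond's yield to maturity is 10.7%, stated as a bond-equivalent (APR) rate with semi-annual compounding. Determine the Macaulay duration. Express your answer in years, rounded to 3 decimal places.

2.945 years

Periodic yield y = 0.0535. Discount each cash flow and weight by its period:
  t   CF        PV=CF/(1+0.0535)^t    t·PV
  1        0.625         0.5933         0.5933
  2        0.625         0.5631         1.1263
  3        0.625         0.5345         1.6036
  4        0.625         0.5074         2.0296
  5        0.625         0.4816         2.4081
  6      100.625        73.6035       441.6212
  Σ                     76.2835       449.3820
Price P = Σ PV = 76.2835.
Macaulay duration = Σ(t·PV) / P = 449.3820 / 76.2835 = 5.89095 half-year periods.
In years: 5.89095 / 2 = 2.94547 years.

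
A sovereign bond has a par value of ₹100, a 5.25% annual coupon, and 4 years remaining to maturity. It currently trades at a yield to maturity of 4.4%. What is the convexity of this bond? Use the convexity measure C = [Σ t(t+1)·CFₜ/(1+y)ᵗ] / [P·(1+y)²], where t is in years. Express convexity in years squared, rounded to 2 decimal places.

With y = 0.044:
  t   CF        PV=CF/(1+0.044)^t    t·PV        t(t+1)·PV
  1         5.25         5.0287         5.0287          10.0575
  2         5.25         4.8168         9.6336          28.9008
  3         5.25         4.6138        13.8414          55.3655
  4       105.25        88.5972       354.3889       1,771.9445
  Σ                    103.0565       382.8926       1,866.2682
P = 103.0565.
Convexity = Σ t(t+1)·PV / [P·(1+y)²] = 1,866.2682 / (103.0565 × 1.089936) = 16.61489.

16.61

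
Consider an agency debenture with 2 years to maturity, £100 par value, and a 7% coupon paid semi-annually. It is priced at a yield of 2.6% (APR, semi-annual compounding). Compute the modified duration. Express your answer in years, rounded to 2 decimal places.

1.88 years

Periodic yield y = 0.013. First find Macaulay duration:
  t   CF        PV=CF/(1+0.013)^t    t·PV
  1         3.50         3.4551         3.4551
  2         3.50         3.4107         6.8215
  3         3.50         3.3670        10.1009
  4       103.50        98.2885       393.1539
  Σ                    108.5213       413.5314
P = 108.5213; Macaulay duration = 413.5314 / 108.5213 = 3.81060 half-year periods = 1.90530 years.
Modified duration = D_Mac / (1 + y) = 1.90530 / 1.013 = 1.88085 years.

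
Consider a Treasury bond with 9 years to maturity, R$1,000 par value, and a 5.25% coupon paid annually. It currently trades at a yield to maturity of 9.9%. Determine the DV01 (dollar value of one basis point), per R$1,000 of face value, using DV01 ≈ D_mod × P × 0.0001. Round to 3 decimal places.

R$0.471

Periodic yield y = 0.099.
  t   CF        PV=CF/(1+0.099)^t    t·PV
  1        52.50        47.7707        47.7707
  2        52.50        43.4674        86.9349
  3        52.50        39.5518       118.6554
  4        52.50        35.9889       143.9556
  5        52.50        32.7469       163.7347
  6        52.50        29.7970       178.7823
  7        52.50        27.1129       189.7901
  8        52.50        24.6705       197.3639
  9     1,052.50       450.0315     4,050.2831
  Σ                    731.1376     5,177.2706
P = 731.1376; D_Mac = 7.08112 yrs; D_mod = 6.44324 yrs.
DV01 ≈ 6.44324 × 731.1376 × 0.0001 = 0.471089.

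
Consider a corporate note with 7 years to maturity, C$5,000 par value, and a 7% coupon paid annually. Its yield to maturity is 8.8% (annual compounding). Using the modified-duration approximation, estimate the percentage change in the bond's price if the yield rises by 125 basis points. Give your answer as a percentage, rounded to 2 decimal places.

-6.55%

Periodic yield y = 0.088. Modified duration first:
  t   CF        PV=CF/(1+0.088)^t    t·PV
  1       350.00       321.6912       321.6912
  2       350.00       295.6720       591.3441
  3       350.00       271.7574       815.2722
  4       350.00       249.7770       999.1080
  5       350.00       229.5745     1,147.8723
  6       350.00       211.0059     1,266.0356
  7     5,350.00     2,964.5004    20,751.5029
  Σ                  4,543.9784    25,892.8262
P = 4,543.9784; D_Mac = 5.69827 yrs; D_mod = 5.69827/(1+0.088) = 5.23738 yrs.
ΔP/P ≈ -D_mod · Δy = -5.23738 × (+0.0125) = -0.065467 = -6.5467%.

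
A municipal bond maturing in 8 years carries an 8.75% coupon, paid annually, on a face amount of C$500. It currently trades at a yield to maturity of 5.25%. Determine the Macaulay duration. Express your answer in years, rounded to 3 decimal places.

Periodic yield y = 0.0525. Discount each cash flow and weight by its year:
  t   CF        PV=CF/(1+0.0525)^t    t·PV
  1        43.75        41.5677        41.5677
  2        43.75        39.4942        78.9885
  3        43.75        37.5242       112.5727
  4        43.75        35.6525       142.6099
  5        43.75        33.8741       169.3704
  6        43.75        32.1844       193.1064
  7        43.75        30.5790       214.0530
  8       543.75       361.0958     2,888.7664
  Σ                    611.9719     3,841.0350
Price P = Σ PV = 611.9719.
Macaulay duration = Σ(t·PV) / P = 3,841.0350 / 611.9719 = 6.27649 years.

6.276 years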